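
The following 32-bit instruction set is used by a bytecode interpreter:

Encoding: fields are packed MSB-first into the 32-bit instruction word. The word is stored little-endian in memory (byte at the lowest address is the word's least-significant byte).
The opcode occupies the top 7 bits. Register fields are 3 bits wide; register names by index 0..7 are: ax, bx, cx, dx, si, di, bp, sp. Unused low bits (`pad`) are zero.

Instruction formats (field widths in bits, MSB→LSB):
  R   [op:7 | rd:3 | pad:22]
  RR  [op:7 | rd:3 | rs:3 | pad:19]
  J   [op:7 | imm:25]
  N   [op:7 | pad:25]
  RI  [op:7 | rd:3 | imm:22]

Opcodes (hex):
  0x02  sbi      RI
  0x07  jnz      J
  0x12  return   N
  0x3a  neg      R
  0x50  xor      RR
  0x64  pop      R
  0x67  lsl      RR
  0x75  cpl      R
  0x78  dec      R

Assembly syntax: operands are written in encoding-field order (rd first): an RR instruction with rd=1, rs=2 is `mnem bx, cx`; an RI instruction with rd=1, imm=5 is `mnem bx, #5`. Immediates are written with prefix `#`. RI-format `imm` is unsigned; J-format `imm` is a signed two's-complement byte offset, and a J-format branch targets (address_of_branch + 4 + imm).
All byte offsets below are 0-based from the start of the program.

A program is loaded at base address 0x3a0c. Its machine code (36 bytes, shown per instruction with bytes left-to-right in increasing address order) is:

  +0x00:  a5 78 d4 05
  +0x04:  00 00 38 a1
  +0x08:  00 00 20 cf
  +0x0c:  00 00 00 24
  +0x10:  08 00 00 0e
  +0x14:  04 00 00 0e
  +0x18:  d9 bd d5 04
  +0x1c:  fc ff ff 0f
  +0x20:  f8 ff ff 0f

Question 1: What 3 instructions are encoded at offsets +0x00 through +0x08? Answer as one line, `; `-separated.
sbi sp, #1341605; xor si, sp; lsl si, si

off 0x00: read a5 78 d4 05 as little → 0x05d478a5
  opcode bits[31:25]=0x2: sbi/RI
  [24:22] rd=7 = sp
  [21:0] imm=1341605 = #1341605
off 0x04: read 00 00 38 a1 as little → 0xa1380000
  opcode bits[31:25]=0x50: xor/RR
  [24:22] rd=4 = si
  [21:19] rs=7 = sp
off 0x08: read 00 00 20 cf as little → 0xcf200000
  opcode bits[31:25]=0x67: lsl/RR
  [24:22] rd=4 = si
  [21:19] rs=4 = si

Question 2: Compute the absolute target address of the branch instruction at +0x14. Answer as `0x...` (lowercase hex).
off 0x14: read 04 00 00 0e as little → 0x0e000004
  opcode bits[31:25]=0x7: jnz/J
  imm@[24:0]=0x4 ⇒ #4
  target = base 0x3a0c + off 0x14 + 4 + imm 4 = 0x3a28

0x3a28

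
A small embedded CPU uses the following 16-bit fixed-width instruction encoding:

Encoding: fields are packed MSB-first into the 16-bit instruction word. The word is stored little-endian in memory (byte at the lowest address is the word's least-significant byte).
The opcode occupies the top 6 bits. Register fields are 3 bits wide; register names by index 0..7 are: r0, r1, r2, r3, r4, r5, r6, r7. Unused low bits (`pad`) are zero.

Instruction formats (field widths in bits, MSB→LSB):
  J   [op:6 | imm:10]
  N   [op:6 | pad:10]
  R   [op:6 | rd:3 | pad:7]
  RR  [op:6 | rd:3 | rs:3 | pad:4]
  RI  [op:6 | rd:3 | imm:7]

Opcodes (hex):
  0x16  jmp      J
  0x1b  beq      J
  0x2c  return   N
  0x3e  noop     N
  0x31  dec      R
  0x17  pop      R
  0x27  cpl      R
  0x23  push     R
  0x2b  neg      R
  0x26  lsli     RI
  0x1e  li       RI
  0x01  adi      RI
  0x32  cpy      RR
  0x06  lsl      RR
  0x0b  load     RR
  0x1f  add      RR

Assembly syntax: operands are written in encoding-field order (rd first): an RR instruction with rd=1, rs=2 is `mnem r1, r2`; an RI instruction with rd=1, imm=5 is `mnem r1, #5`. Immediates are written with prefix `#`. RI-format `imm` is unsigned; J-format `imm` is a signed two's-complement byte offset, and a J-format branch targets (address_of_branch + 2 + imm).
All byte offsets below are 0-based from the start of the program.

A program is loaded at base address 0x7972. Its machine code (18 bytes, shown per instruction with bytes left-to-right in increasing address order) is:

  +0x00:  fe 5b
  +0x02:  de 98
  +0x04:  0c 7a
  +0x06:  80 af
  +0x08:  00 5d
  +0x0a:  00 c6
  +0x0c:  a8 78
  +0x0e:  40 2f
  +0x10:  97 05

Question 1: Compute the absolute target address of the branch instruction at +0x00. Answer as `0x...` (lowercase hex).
off 0x00: read fe 5b as little → 0x5bfe
  op=0x5bfe>>10=0x16 ⇒ jmp (J)
  imm@[9:0]=0x3fe (s10→-2) ⇒ #-2
  target = base 0x7972 + off 0x00 + 2 + imm -2 = 0x7972

0x7972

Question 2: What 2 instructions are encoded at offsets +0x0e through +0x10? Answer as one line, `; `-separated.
@+0e  little-endian(40 2f) = 0x2f40
  opcode bits[15:10]=0xb: load/RR
  rd: (w>>7)&0x7=0x6 → r6
  rs: (w>>4)&0x7=0x4 → r4
@+10  little-endian(97 05) = 0x0597
  opcode bits[15:10]=0x1: adi/RI
  rd: (w>>7)&0x7=0x3 → r3
  imm: (w>>0)&0x7f=0x17 → #23

load r6, r4; adi r3, #23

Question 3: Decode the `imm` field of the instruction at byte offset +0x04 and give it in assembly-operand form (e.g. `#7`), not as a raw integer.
#12

[04] 0c 7a → 0x7a0c
  top 6b → 0x1e → li [RI]
  rd@[9:7]=0x4 ⇒ r4
  imm@[6:0]=0xc ⇒ #12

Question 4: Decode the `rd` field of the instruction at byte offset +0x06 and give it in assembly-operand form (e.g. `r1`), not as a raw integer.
+0x06: 80 af ⇒ word 0xaf80 (little)
  opcode bits[15:10]=0x2b: neg/R
  rd: (w>>7)&0x7=0x7 → r7

r7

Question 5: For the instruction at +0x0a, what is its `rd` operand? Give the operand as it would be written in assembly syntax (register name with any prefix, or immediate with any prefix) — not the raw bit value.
r4

off 0x0a: read 00 c6 as little → 0xc600
  opcode bits[15:10]=0x31: dec/R
  rd: (w>>7)&0x7=0x4 → r4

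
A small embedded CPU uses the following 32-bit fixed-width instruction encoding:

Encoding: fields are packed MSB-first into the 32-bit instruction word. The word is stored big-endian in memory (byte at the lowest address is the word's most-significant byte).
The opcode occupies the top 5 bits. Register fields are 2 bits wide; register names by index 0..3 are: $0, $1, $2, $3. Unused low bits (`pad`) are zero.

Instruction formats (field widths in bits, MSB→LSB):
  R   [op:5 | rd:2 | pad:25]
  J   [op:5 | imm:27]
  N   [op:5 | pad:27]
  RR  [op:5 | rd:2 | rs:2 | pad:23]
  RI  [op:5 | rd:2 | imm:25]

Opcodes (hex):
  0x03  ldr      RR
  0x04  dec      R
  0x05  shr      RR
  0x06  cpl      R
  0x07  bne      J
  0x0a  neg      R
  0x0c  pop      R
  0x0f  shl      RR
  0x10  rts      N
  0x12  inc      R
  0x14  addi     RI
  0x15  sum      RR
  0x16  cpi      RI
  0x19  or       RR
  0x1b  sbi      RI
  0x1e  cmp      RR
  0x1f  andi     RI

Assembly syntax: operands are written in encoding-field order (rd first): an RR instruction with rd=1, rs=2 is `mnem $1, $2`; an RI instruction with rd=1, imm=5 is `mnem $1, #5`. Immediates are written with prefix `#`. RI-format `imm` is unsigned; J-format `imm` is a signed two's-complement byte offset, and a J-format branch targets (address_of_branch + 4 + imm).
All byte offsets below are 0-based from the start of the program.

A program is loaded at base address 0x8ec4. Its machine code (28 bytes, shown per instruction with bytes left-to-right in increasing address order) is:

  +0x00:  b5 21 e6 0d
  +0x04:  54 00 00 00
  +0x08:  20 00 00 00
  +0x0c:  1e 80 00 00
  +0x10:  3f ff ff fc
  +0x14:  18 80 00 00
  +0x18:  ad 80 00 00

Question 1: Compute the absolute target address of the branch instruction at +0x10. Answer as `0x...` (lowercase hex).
[10] 3f ff ff fc → 0x3ffffffc
  opcode bits[31:27]=0x7: bne/J
  [26:0] imm=134217724 (s27→-4) = #-4
  target = base 0x8ec4 + off 0x10 + 4 + imm -4 = 0x8ed4

0x8ed4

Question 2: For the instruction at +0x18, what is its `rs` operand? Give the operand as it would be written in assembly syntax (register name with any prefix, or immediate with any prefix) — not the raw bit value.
$3

+0x18: ad 80 00 00 ⇒ word 0xad800000 (big)
  opcode bits[31:27]=0x15: sum/RR
  rd: (w>>25)&0x3=0x2 → $2
  rs: (w>>23)&0x3=0x3 → $3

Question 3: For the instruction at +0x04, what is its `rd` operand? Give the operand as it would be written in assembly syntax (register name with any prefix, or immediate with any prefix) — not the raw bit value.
$2

+0x04: 54 00 00 00 ⇒ word 0x54000000 (big)
  opcode bits[31:27]=0xa: neg/R
  rd@[26:25]=0x2 ⇒ $2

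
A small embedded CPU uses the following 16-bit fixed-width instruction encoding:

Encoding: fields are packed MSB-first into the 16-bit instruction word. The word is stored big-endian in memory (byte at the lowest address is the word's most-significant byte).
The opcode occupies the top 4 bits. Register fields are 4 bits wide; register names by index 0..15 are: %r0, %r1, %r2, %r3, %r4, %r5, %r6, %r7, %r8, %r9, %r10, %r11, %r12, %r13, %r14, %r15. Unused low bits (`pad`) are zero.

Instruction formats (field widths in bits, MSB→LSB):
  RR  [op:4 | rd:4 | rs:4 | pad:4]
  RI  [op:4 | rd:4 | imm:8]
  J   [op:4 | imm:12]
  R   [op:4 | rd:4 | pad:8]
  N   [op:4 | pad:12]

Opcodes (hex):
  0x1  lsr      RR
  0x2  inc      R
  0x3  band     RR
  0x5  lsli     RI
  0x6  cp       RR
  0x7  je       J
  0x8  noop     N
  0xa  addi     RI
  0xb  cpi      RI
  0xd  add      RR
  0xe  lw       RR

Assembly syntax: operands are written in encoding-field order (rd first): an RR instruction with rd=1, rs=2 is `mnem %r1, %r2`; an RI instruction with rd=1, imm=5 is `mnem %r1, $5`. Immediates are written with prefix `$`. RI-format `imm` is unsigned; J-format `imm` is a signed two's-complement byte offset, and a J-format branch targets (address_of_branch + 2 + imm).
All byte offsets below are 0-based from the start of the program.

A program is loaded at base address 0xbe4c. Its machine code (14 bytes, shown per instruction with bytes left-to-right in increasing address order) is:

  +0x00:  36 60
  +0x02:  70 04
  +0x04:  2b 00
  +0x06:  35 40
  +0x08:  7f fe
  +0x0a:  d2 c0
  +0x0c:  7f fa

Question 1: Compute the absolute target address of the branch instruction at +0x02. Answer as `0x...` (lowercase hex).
0xbe54

@+02  big-endian(70 04) = 0x7004
  op=0x7004>>12=0x7 ⇒ je (J)
  [11:0] imm=4 = $4
  target = base 0xbe4c + off 0x02 + 2 + imm 4 = 0xbe54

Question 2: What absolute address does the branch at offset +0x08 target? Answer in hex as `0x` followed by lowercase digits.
0xbe54

+0x08: 7f fe ⇒ word 0x7ffe (big)
  op=0x7ffe>>12=0x7 ⇒ je (J)
  imm@[11:0]=0xffe (s12→-2) ⇒ $-2
  target = base 0xbe4c + off 0x08 + 2 + imm -2 = 0xbe54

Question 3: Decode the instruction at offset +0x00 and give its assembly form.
band %r6, %r6

@+00  big-endian(36 60) = 0x3660
  opcode bits[15:12]=0x3: band/RR
  [11:8] rd=6 = %r6
  [7:4] rs=6 = %r6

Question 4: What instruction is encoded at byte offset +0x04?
@+04  big-endian(2b 00) = 0x2b00
  top 4b → 0x2 → inc [R]
  [11:8] rd=11 = %r11

inc %r11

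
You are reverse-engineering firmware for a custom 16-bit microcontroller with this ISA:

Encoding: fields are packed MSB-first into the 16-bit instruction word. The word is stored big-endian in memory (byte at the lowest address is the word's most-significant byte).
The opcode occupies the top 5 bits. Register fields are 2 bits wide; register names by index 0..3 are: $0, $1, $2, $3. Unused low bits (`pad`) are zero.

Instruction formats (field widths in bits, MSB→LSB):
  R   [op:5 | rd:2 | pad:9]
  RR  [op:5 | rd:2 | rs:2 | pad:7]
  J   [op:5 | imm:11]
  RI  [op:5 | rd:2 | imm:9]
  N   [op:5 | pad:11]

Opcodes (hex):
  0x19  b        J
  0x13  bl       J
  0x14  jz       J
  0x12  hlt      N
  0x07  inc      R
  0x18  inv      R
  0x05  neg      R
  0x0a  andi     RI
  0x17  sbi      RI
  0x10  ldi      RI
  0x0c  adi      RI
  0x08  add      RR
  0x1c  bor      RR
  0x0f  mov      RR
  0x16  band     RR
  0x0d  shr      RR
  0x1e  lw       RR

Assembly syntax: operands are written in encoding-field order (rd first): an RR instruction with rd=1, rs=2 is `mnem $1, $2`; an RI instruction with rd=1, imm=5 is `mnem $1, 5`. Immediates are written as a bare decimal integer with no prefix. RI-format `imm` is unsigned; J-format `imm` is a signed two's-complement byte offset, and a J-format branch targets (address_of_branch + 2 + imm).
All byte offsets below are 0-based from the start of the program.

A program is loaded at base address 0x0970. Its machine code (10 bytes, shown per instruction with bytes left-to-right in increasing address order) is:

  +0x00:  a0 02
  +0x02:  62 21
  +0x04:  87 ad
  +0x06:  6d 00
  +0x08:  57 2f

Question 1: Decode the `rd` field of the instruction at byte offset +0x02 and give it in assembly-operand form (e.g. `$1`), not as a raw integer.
@+02  big-endian(62 21) = 0x6221
  op=0x6221>>11=0xc ⇒ adi (RI)
  [10:9] rd=1 = $1
  [8:0] imm=33 = 33

$1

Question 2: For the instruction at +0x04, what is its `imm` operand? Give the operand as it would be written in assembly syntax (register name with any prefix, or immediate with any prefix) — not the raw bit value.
429

@+04  big-endian(87 ad) = 0x87ad
  op=0x87ad>>11=0x10 ⇒ ldi (RI)
  rd@[10:9]=0x3 ⇒ $3
  imm@[8:0]=0x1ad ⇒ 429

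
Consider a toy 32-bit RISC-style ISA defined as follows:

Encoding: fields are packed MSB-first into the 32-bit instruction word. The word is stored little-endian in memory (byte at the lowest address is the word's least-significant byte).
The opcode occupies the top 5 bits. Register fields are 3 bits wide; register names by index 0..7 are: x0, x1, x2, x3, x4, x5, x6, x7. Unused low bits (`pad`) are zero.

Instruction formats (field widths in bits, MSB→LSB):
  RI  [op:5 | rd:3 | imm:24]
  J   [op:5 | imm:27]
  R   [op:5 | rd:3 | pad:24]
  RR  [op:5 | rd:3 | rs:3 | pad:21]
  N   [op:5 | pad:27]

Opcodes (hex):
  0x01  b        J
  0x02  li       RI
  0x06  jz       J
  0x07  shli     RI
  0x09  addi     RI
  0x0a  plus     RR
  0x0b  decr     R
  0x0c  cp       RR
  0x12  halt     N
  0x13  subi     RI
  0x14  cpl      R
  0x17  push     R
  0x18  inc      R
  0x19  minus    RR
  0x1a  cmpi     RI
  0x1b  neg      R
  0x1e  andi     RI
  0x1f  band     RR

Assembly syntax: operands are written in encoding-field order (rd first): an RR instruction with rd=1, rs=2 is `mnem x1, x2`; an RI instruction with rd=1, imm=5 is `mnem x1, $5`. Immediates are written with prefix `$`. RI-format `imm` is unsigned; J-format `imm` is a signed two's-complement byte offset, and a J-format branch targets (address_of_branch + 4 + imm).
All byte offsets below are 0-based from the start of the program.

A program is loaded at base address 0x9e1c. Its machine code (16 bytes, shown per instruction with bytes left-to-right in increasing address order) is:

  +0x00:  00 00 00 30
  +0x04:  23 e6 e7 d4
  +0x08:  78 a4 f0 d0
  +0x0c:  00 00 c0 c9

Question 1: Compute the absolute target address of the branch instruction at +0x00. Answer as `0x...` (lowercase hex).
[00] 00 00 00 30 → 0x30000000
  op=0x30000000>>27=0x6 ⇒ jz (J)
  imm: (w>>0)&0x7ffffff=0x0 → $0
  target = base 0x9e1c + off 0x00 + 4 + imm 0 = 0x9e20

0x9e20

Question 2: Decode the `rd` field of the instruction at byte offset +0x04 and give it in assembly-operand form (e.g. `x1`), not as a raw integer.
off 0x04: read 23 e6 e7 d4 as little → 0xd4e7e623
  op=0xd4e7e623>>27=0x1a ⇒ cmpi (RI)
  [26:24] rd=4 = x4
  [23:0] imm=15197731 = $15197731

x4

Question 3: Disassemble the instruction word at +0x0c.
@+0c  little-endian(00 00 c0 c9) = 0xc9c00000
  op=0xc9c00000>>27=0x19 ⇒ minus (RR)
  rd: (w>>24)&0x7=0x1 → x1
  rs: (w>>21)&0x7=0x6 → x6

minus x1, x6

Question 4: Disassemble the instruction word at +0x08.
[08] 78 a4 f0 d0 → 0xd0f0a478
  top 5b → 0x1a → cmpi [RI]
  [26:24] rd=0 = x0
  [23:0] imm=15770744 = $15770744

cmpi x0, $15770744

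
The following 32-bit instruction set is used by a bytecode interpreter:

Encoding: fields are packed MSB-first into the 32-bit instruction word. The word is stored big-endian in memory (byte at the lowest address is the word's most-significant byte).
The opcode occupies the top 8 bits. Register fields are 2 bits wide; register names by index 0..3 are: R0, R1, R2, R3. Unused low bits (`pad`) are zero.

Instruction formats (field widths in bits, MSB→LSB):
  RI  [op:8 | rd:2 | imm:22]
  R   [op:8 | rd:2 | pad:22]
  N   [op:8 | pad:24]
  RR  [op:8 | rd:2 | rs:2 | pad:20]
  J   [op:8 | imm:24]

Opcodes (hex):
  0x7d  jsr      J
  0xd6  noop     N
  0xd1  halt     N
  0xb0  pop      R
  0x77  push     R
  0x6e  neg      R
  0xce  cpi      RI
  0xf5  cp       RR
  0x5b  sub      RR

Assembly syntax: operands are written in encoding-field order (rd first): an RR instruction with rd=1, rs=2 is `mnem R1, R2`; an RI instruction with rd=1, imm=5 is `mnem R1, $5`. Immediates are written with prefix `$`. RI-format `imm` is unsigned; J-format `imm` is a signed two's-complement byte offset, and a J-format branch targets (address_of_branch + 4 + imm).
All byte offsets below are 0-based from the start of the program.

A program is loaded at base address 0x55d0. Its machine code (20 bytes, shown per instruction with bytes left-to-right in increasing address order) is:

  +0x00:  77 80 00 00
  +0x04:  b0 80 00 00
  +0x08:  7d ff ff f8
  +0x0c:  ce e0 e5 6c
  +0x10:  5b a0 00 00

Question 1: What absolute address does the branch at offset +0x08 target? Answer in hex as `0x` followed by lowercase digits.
[08] 7d ff ff f8 → 0x7dfffff8
  opcode bits[31:24]=0x7d: jsr/J
  [23:0] imm=16777208 (s24→-8) = $-8
  target = base 0x55d0 + off 0x08 + 4 + imm -8 = 0x55d4

0x55d4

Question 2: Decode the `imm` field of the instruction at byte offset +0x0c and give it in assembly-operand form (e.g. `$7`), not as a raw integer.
@+0c  big-endian(ce e0 e5 6c) = 0xcee0e56c
  top 8b → 0xce → cpi [RI]
  rd@[23:22]=0x3 ⇒ R3
  imm@[21:0]=0x20e56c ⇒ $2155884

$2155884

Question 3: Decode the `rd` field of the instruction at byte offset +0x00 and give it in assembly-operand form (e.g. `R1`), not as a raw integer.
R2

+0x00: 77 80 00 00 ⇒ word 0x77800000 (big)
  opcode bits[31:24]=0x77: push/R
  rd: (w>>22)&0x3=0x2 → R2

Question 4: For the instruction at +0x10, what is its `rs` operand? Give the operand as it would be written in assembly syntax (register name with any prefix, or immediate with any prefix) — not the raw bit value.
R2

+0x10: 5b a0 00 00 ⇒ word 0x5ba00000 (big)
  top 8b → 0x5b → sub [RR]
  rd: (w>>22)&0x3=0x2 → R2
  rs: (w>>20)&0x3=0x2 → R2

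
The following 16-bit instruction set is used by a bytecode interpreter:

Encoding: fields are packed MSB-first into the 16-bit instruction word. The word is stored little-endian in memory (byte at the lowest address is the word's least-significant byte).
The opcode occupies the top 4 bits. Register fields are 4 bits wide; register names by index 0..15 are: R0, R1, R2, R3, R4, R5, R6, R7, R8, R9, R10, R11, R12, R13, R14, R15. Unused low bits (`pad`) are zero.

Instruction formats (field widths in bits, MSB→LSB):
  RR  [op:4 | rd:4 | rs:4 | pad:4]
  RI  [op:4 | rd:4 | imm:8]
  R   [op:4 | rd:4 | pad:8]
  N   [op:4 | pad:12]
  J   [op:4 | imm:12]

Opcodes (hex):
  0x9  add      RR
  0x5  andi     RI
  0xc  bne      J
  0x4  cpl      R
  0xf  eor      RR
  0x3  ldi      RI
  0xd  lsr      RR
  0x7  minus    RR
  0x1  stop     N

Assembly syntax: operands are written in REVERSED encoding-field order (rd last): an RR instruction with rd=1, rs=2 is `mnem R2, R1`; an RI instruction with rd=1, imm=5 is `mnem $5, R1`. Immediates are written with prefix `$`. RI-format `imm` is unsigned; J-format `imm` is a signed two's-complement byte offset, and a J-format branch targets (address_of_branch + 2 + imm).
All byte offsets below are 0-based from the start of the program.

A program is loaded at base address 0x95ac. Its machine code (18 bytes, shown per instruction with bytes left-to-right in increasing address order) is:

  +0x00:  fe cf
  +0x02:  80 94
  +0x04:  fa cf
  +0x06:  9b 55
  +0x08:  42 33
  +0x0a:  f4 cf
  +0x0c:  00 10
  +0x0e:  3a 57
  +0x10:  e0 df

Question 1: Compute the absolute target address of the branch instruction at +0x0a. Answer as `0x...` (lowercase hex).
+0x0a: f4 cf ⇒ word 0xcff4 (little)
  opcode bits[15:12]=0xc: bne/J
  imm@[11:0]=0xff4 (s12→-12) ⇒ $-12
  target = base 0x95ac + off 0x0a + 2 + imm -12 = 0x95ac

0x95ac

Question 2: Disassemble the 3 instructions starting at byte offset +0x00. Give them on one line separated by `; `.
+0x00: fe cf ⇒ word 0xcffe (little)
  opcode bits[15:12]=0xc: bne/J
  [11:0] imm=4094 (s12→-2) = $-2
+0x02: 80 94 ⇒ word 0x9480 (little)
  opcode bits[15:12]=0x9: add/RR
  [11:8] rd=4 = R4
  [7:4] rs=8 = R8
+0x04: fa cf ⇒ word 0xcffa (little)
  opcode bits[15:12]=0xc: bne/J
  [11:0] imm=4090 (s12→-6) = $-6

bne $-2; add R8, R4; bne $-6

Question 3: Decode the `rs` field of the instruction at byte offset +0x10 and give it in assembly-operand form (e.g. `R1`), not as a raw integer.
R14

off 0x10: read e0 df as little → 0xdfe0
  op=0xdfe0>>12=0xd ⇒ lsr (RR)
  rd@[11:8]=0xf ⇒ R15
  rs@[7:4]=0xe ⇒ R14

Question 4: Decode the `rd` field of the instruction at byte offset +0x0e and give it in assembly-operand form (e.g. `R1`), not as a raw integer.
off 0x0e: read 3a 57 as little → 0x573a
  op=0x573a>>12=0x5 ⇒ andi (RI)
  rd: (w>>8)&0xf=0x7 → R7
  imm: (w>>0)&0xff=0x3a → $58

R7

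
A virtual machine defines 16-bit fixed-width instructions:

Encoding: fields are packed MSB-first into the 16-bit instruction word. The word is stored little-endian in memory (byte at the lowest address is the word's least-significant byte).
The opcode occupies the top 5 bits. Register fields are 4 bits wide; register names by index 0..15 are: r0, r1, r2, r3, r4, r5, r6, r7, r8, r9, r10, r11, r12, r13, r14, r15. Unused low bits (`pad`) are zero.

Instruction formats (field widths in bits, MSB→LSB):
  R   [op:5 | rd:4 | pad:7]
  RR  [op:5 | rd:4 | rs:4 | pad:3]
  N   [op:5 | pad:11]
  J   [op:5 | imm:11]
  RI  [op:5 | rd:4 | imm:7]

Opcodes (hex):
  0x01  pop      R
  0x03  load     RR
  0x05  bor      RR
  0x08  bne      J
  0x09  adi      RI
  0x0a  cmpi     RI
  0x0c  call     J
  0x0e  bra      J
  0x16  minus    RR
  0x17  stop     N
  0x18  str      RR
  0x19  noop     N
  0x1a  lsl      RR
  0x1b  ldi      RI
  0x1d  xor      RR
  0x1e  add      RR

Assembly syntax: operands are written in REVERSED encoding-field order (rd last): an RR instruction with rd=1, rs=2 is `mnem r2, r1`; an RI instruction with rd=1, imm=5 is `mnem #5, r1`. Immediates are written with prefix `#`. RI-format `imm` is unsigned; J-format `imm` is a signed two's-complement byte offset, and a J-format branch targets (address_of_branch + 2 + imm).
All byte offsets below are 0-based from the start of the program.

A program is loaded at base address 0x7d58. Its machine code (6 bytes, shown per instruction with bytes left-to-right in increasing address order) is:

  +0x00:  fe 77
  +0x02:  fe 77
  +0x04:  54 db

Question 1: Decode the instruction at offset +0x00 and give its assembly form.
+0x00: fe 77 ⇒ word 0x77fe (little)
  op=0x77fe>>11=0xe ⇒ bra (J)
  [10:0] imm=2046 (s11→-2) = #-2

bra #-2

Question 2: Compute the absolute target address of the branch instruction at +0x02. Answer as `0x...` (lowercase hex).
[02] fe 77 → 0x77fe
  opcode bits[15:11]=0xe: bra/J
  imm@[10:0]=0x7fe (s11→-2) ⇒ #-2
  target = base 0x7d58 + off 0x02 + 2 + imm -2 = 0x7d5a

0x7d5a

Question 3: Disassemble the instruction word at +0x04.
off 0x04: read 54 db as little → 0xdb54
  top 5b → 0x1b → ldi [RI]
  [10:7] rd=6 = r6
  [6:0] imm=84 = #84

ldi #84, r6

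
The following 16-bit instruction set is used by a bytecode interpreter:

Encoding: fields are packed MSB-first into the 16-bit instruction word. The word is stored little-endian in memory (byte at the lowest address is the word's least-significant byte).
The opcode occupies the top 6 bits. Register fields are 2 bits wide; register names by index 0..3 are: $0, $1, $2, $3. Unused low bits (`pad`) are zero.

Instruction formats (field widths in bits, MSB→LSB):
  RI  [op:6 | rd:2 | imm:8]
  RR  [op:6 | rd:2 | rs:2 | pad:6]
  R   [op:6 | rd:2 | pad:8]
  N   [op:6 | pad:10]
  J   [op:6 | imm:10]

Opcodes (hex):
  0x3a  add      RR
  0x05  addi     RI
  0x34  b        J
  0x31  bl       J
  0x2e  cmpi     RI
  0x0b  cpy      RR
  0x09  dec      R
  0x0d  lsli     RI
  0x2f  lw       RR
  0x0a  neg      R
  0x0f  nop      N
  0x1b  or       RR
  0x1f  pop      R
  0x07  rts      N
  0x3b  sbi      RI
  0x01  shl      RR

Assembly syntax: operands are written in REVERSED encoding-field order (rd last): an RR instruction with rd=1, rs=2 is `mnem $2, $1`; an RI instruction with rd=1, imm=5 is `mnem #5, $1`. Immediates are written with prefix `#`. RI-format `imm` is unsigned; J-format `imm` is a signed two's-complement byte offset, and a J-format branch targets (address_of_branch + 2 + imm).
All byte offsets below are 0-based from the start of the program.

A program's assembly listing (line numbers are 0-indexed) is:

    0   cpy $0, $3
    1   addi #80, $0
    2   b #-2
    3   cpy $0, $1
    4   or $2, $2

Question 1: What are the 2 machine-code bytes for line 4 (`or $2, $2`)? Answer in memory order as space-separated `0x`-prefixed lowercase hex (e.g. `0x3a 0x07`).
L4: or op=0x1b:6|rd=2:2|rs=2:2|pad=0:6 ⇒ 0x6e80 ⇒ little 80 6e

0x80 0x6e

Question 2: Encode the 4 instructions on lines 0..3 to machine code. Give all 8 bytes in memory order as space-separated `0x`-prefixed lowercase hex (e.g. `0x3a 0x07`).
0. cpy fields op=0xb:6|rd=3:2|rs=0:2|pad=0:6 → word 2f00h → 00 2f
1. addi fields op=0x5:6|rd=0:2|imm=80:8 → word 1450h → 50 14
2. b fields op=0x34:6|imm=-2:10 → word d3feh → fe d3
3. cpy fields op=0xb:6|rd=1:2|rs=0:2|pad=0:6 → word 2d00h → 00 2d

0x00 0x2f 0x50 0x14 0xfe 0xd3 0x00 0x2d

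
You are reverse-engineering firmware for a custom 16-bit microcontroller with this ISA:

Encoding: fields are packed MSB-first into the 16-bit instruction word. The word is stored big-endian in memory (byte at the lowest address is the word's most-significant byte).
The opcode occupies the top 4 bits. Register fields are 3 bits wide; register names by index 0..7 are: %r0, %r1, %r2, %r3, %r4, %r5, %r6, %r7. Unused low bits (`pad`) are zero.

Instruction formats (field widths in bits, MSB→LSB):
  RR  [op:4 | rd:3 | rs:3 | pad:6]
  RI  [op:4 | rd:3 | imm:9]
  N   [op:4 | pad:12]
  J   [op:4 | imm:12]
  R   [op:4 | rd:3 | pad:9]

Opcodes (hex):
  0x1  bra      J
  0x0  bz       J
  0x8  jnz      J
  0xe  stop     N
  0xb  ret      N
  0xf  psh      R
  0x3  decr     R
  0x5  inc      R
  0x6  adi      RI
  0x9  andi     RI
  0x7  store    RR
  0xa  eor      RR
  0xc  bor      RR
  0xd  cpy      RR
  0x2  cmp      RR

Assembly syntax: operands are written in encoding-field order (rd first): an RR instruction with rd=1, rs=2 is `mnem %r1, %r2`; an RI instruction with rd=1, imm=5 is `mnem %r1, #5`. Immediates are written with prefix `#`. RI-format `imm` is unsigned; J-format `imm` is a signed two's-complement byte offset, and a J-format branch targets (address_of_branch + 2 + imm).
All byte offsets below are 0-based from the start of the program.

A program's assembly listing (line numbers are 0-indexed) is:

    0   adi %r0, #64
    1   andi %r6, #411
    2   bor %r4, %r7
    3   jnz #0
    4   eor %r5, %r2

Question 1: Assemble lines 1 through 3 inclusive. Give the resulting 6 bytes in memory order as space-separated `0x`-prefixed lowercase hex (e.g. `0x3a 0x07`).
L1: andi op=0x9:4|rd=6:3|imm=411:9 ⇒ 0x9d9b ⇒ big 9d 9b
L2: bor op=0xc:4|rd=4:3|rs=7:3|pad=0:6 ⇒ 0xc9c0 ⇒ big c9 c0
L3: jnz op=0x8:4|imm=0:12 ⇒ 0x8000 ⇒ big 80 00

0x9d 0x9b 0xc9 0xc0 0x80 0x00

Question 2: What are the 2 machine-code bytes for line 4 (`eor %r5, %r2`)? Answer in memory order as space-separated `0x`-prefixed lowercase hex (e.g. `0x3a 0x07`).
0xaa 0x80

4. eor fields op=0xa:4|rd=5:3|rs=2:3|pad=0:6 → word aa80h → aa 80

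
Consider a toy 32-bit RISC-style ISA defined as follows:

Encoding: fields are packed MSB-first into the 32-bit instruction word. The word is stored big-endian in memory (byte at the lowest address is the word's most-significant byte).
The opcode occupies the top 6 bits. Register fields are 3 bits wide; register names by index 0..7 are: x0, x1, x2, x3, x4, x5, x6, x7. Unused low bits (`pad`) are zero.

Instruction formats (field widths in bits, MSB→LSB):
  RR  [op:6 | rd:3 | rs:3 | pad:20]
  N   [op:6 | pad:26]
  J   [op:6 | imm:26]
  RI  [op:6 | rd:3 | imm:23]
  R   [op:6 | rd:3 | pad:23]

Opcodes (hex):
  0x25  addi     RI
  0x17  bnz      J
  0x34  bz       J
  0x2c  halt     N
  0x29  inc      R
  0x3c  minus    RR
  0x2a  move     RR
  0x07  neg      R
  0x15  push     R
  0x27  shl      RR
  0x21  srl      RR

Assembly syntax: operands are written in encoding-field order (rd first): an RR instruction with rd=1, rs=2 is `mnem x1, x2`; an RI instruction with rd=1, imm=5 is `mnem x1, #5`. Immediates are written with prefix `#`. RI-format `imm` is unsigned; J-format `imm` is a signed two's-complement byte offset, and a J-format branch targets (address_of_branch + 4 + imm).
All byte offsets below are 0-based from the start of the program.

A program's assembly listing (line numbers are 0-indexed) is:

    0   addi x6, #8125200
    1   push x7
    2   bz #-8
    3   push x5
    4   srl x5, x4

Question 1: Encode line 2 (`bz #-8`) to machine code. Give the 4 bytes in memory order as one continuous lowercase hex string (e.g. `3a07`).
L2: bz op=0x34:6|imm=-8:26 ⇒ 0xd3fffff8 ⇒ big d3 ff ff f8

d3fffff8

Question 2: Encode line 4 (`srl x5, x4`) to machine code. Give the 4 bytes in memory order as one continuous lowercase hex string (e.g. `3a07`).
4. srl fields op=0x21:6|rd=5:3|rs=4:3|pad=0:20 → word 86c00000h → 86 c0 00 00

86c00000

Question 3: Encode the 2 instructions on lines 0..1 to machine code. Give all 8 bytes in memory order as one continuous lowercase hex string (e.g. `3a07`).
977bfb1057800000

line 0 (addi): pack op=0x25:6|rd=6:3|imm=8125200:23 = 0x977bfb10; big→ 97 7b fb 10
line 1 (push): pack op=0x15:6|rd=7:3|pad=0:23 = 0x57800000; big→ 57 80 00 00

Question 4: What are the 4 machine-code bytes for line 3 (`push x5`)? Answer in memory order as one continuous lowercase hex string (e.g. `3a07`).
3. push fields op=0x15:6|rd=5:3|pad=0:23 → word 56800000h → 56 80 00 00

56800000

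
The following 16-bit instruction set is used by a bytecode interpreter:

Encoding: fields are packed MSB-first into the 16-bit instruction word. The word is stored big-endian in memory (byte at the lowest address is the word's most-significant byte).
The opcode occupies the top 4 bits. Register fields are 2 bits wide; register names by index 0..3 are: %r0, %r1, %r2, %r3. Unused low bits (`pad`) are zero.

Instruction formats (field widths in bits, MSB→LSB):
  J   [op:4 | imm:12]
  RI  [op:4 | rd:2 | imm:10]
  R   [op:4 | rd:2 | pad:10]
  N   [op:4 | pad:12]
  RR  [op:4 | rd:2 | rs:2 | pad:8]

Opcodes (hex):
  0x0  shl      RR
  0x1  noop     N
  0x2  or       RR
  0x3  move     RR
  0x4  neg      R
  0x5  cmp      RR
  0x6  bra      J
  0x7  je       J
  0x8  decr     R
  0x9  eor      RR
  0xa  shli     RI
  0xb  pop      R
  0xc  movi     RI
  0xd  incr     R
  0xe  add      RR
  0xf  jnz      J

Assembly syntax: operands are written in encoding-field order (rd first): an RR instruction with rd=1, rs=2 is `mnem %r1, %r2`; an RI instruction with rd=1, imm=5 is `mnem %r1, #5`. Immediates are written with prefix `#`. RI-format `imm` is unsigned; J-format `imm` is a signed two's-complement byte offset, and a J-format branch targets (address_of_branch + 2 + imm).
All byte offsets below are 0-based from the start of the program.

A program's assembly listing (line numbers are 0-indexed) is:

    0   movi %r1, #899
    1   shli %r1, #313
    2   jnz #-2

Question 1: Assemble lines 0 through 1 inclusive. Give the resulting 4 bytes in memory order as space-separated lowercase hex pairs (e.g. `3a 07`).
L0: movi op=0xc:4|rd=1:2|imm=899:10 ⇒ 0xc783 ⇒ big c7 83
L1: shli op=0xa:4|rd=1:2|imm=313:10 ⇒ 0xa539 ⇒ big a5 39

c7 83 a5 39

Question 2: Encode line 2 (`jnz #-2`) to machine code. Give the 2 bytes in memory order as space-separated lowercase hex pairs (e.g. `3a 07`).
ff fe

L2: jnz op=0xf:4|imm=-2:12 ⇒ 0xfffe ⇒ big ff fe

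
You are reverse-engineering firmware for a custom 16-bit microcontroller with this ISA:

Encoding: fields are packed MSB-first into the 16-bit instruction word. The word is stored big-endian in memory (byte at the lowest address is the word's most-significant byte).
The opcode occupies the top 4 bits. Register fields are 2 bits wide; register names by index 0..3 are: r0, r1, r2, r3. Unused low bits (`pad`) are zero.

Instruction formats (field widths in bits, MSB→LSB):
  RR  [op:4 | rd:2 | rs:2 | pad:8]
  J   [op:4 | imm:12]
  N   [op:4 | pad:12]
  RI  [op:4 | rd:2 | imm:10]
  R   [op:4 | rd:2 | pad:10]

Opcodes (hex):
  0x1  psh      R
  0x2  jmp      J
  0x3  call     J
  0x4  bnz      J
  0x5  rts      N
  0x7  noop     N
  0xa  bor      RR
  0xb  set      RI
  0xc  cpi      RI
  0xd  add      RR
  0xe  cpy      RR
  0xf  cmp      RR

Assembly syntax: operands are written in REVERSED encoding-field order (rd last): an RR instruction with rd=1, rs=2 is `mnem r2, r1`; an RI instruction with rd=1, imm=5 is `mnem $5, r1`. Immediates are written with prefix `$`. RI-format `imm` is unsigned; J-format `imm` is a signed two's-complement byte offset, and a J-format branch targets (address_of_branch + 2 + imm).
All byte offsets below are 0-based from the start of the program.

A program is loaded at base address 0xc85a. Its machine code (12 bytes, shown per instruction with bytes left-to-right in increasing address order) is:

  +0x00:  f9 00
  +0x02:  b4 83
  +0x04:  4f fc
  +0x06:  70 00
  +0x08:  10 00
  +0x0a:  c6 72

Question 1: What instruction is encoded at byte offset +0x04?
bnz $-4

[04] 4f fc → 0x4ffc
  op=0x4ffc>>12=0x4 ⇒ bnz (J)
  imm@[11:0]=0xffc (s12→-4) ⇒ $-4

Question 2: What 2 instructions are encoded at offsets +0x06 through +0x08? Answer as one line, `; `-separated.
noop; psh r0

+0x06: 70 00 ⇒ word 0x7000 (big)
  top 4b → 0x7 → noop [N]
+0x08: 10 00 ⇒ word 0x1000 (big)
  top 4b → 0x1 → psh [R]
  rd: (w>>10)&0x3=0x0 → r0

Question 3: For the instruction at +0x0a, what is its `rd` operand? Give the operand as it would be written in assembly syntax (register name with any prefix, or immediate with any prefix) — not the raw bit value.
+0x0a: c6 72 ⇒ word 0xc672 (big)
  opcode bits[15:12]=0xc: cpi/RI
  rd: (w>>10)&0x3=0x1 → r1
  imm: (w>>0)&0x3ff=0x272 → $626

r1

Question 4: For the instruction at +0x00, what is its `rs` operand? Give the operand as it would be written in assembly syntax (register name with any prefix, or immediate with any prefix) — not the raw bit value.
@+00  big-endian(f9 00) = 0xf900
  op=0xf900>>12=0xf ⇒ cmp (RR)
  rd@[11:10]=0x2 ⇒ r2
  rs@[9:8]=0x1 ⇒ r1

r1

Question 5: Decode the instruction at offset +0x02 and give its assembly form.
off 0x02: read b4 83 as big → 0xb483
  opcode bits[15:12]=0xb: set/RI
  rd: (w>>10)&0x3=0x1 → r1
  imm: (w>>0)&0x3ff=0x83 → $131

set $131, r1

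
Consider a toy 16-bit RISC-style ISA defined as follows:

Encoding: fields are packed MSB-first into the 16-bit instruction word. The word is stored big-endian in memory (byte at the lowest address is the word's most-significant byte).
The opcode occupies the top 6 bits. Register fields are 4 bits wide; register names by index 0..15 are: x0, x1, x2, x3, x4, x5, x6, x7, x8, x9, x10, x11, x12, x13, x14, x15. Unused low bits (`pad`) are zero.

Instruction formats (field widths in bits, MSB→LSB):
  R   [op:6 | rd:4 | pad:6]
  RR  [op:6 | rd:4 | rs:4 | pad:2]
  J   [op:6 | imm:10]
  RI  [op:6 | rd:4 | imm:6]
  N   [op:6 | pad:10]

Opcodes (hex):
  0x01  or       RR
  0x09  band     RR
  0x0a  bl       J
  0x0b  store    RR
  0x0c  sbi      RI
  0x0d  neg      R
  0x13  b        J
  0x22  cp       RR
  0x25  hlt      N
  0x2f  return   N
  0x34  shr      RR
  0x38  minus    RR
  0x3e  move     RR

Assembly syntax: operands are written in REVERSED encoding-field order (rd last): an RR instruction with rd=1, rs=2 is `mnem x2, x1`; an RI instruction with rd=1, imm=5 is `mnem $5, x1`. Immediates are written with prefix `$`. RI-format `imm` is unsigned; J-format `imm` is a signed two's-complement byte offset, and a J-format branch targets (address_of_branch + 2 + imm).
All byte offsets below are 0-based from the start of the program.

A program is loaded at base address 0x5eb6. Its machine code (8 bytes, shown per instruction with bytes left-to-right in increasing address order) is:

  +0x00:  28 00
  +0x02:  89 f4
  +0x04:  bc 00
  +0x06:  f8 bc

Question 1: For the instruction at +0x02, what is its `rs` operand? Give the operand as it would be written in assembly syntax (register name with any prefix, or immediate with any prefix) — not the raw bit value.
off 0x02: read 89 f4 as big → 0x89f4
  opcode bits[15:10]=0x22: cp/RR
  rd: (w>>6)&0xf=0x7 → x7
  rs: (w>>2)&0xf=0xd → x13

x13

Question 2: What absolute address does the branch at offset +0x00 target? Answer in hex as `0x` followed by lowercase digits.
[00] 28 00 → 0x2800
  op=0x2800>>10=0xa ⇒ bl (J)
  imm@[9:0]=0x0 ⇒ $0
  target = base 0x5eb6 + off 0x00 + 2 + imm 0 = 0x5eb8

0x5eb8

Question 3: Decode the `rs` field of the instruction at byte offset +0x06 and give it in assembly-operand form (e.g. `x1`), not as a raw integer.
x15

off 0x06: read f8 bc as big → 0xf8bc
  opcode bits[15:10]=0x3e: move/RR
  rd@[9:6]=0x2 ⇒ x2
  rs@[5:2]=0xf ⇒ x15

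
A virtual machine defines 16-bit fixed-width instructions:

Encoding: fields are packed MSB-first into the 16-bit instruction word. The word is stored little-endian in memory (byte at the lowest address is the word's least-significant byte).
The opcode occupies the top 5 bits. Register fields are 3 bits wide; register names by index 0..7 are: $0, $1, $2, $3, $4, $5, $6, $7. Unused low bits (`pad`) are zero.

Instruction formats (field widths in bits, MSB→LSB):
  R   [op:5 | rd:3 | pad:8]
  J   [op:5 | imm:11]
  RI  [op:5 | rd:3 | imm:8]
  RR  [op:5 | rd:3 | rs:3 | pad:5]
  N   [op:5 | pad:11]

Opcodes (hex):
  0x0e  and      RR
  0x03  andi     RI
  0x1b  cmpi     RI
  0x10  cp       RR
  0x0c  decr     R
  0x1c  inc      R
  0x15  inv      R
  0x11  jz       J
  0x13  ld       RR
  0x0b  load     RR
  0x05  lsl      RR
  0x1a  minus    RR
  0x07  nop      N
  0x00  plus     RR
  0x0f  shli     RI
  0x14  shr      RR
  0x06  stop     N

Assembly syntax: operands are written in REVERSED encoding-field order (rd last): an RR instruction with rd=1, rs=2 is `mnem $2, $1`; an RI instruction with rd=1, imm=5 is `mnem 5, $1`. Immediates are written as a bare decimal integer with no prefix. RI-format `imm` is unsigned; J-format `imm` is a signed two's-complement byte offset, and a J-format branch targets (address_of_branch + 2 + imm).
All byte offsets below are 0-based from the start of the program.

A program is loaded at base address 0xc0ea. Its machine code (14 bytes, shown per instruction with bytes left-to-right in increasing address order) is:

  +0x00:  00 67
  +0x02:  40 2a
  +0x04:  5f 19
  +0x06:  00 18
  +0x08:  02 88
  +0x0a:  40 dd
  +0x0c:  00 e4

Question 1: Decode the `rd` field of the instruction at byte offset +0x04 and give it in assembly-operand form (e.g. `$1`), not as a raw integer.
$1

+0x04: 5f 19 ⇒ word 0x195f (little)
  top 5b → 0x3 → andi [RI]
  [10:8] rd=1 = $1
  [7:0] imm=95 = 95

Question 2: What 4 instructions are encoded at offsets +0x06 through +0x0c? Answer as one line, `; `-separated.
andi 0, $0; jz 2; cmpi 64, $5; inc $4

[06] 00 18 → 0x1800
  top 5b → 0x3 → andi [RI]
  rd@[10:8]=0x0 ⇒ $0
  imm@[7:0]=0x0 ⇒ 0
[08] 02 88 → 0x8802
  top 5b → 0x11 → jz [J]
  imm@[10:0]=0x2 ⇒ 2
[0a] 40 dd → 0xdd40
  top 5b → 0x1b → cmpi [RI]
  rd@[10:8]=0x5 ⇒ $5
  imm@[7:0]=0x40 ⇒ 64
[0c] 00 e4 → 0xe400
  top 5b → 0x1c → inc [R]
  rd@[10:8]=0x4 ⇒ $4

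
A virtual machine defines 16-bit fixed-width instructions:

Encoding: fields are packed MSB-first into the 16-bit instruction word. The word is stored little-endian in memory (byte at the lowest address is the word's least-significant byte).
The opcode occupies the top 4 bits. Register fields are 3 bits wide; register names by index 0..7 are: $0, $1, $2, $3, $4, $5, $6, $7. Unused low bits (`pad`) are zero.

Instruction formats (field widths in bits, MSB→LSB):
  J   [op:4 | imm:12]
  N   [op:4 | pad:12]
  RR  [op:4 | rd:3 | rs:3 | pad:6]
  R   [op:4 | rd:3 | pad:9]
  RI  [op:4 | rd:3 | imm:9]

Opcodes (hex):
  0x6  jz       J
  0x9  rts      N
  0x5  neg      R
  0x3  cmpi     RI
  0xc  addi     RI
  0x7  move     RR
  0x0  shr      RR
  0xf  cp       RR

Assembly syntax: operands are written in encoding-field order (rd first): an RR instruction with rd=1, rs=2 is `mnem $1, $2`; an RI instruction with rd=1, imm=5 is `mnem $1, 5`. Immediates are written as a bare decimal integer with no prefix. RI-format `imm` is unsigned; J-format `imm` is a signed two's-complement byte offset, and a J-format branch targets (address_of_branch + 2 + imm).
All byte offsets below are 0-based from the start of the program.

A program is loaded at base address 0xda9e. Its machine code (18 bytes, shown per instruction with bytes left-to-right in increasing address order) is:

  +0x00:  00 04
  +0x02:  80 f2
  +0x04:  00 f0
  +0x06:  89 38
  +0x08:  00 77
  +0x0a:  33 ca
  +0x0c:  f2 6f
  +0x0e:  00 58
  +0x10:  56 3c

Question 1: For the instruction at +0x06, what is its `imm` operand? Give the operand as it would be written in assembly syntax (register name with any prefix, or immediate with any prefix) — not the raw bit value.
137

off 0x06: read 89 38 as little → 0x3889
  opcode bits[15:12]=0x3: cmpi/RI
  [11:9] rd=4 = $4
  [8:0] imm=137 = 137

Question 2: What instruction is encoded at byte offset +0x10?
cmpi $6, 86

+0x10: 56 3c ⇒ word 0x3c56 (little)
  opcode bits[15:12]=0x3: cmpi/RI
  rd: (w>>9)&0x7=0x6 → $6
  imm: (w>>0)&0x1ff=0x56 → 86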